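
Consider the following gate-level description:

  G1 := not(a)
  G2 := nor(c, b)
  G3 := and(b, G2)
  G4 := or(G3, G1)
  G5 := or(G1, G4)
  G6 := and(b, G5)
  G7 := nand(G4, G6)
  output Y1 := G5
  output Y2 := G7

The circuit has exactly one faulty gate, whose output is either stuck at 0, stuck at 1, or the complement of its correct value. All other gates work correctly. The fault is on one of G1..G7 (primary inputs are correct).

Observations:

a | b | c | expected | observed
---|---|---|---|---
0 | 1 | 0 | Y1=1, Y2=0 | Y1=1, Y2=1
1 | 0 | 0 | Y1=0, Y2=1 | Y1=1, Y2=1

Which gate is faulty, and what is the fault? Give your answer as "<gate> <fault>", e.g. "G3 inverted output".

G4 inverted output

Fault-free values for test 1 (a=0, b=1, c=0): G1=1, G2=0, G3=0, G4=1, G5=1, G6=1, G7=0, giving Y1=1, Y2=0. Observed Y1=1, Y2=1.
Test 1: faults giving observed Y1=1, Y2=1 are {G4 stuck-at-0, G4 inverted output, G6 stuck-at-0, G6 inverted output, G7 stuck-at-1, G7 inverted output}.
Test 2 (a=1, b=0, c=0): fault-free G1=0, G2=1, G3=0, G4=0, G5=0, G6=0, G7=1 → Y1=0, Y2=1; observed Y1=1, Y2=1. Eliminates G4 stuck-at-0, G6 stuck-at-0, G6 inverted output, G7 stuck-at-1, G7 inverted output.
Only G4 inverted output is consistent with every test.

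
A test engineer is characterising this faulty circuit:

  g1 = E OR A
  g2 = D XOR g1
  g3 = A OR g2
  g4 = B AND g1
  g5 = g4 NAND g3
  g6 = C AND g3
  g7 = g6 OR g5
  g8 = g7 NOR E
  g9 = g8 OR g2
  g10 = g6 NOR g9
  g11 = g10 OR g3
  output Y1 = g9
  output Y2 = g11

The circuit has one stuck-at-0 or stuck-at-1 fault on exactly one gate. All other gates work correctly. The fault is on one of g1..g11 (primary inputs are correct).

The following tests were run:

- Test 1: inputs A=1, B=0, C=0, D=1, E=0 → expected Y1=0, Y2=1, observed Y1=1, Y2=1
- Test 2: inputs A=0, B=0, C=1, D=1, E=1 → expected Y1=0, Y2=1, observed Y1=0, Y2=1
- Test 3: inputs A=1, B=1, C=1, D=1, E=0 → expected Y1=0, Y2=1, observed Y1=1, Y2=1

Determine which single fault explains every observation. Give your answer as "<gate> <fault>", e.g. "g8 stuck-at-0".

Fault-free values for test 1 (A=1, B=0, C=0, D=1, E=0): g1=1, g2=0, g3=1, g4=0, g5=1, g6=0, g7=1, g8=0, g9=0, g10=1, g11=1, giving Y1=0, Y2=1. Observed Y1=1, Y2=1.
Test 1: faults giving observed Y1=1, Y2=1 are {g1 stuck-at-0, g2 stuck-at-1, g4 stuck-at-1, g5 stuck-at-0, g7 stuck-at-0, g8 stuck-at-1, g9 stuck-at-1}.
Test 2 (A=0, B=0, C=1, D=1, E=1): fault-free g1=1, g2=0, g3=0, g4=0, g5=1, g6=0, g7=1, g8=0, g9=0, g10=1, g11=1 → Y1=0, Y2=1; observed Y1=0, Y2=1. Eliminates g1 stuck-at-0, g2 stuck-at-1, g8 stuck-at-1, g9 stuck-at-1.
Test 3 (A=1, B=1, C=1, D=1, E=0): fault-free g1=1, g2=0, g3=1, g4=1, g5=0, g6=1, g7=1, g8=0, g9=0, g10=0, g11=1 → Y1=0, Y2=1; observed Y1=1, Y2=1. Eliminates g4 stuck-at-1, g5 stuck-at-0.
Only g7 stuck-at-0 is consistent with every test.

g7 stuck-at-0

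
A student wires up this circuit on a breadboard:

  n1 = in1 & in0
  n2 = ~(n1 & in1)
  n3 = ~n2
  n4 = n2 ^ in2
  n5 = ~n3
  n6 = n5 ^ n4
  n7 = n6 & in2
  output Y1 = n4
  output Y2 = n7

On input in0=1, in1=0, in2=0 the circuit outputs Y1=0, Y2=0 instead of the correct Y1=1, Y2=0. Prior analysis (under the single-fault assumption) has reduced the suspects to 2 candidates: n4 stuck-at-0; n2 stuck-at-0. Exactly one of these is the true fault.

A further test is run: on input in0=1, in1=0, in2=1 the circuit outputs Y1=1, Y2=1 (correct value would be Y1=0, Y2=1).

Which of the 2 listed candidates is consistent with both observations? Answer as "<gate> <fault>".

Evaluate each candidate on input in0=1, in1=0, in2=1:
  n4 stuck-at-0: n1=0, n2=1, n3=0, n4=0 [stuck-at-0], n5=1, n6=1, n7=1 → Y1=0, Y2=1 — eliminated
  n2 stuck-at-0: n1=0, n2=0 [stuck-at-0], n3=1, n4=1, n5=0, n6=1, n7=1 → Y1=1, Y2=1 — matches
Only n2 stuck-at-0 reproduces the observed Y1=1, Y2=1.

n2 stuck-at-0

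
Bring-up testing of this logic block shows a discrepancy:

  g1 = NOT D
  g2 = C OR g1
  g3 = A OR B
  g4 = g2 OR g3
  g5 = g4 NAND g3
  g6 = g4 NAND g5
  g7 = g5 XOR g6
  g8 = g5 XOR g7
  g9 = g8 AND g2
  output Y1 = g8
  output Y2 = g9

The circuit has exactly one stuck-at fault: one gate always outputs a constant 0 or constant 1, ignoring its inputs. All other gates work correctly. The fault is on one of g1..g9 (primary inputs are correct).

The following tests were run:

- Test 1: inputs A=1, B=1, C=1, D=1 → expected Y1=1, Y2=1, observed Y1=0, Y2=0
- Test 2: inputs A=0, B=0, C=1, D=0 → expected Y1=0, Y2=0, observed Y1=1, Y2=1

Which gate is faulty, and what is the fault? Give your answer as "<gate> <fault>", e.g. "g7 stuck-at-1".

g7 stuck-at-0

Fault-free values for test 1 (A=1, B=1, C=1, D=1): g1=0, g2=1, g3=1, g4=1, g5=0, g6=1, g7=1, g8=1, g9=1, giving Y1=1, Y2=1. Observed Y1=0, Y2=0.
Test 1: faults giving observed Y1=0, Y2=0 are {g3 stuck-at-0, g5 stuck-at-1, g6 stuck-at-0, g7 stuck-at-0, g8 stuck-at-0}.
Test 2 (A=0, B=0, C=1, D=0): fault-free g1=1, g2=1, g3=0, g4=1, g5=1, g6=0, g7=1, g8=0, g9=0 → Y1=0, Y2=0; observed Y1=1, Y2=1. Eliminates g3 stuck-at-0, g5 stuck-at-1, g6 stuck-at-0, g8 stuck-at-0.
Only g7 stuck-at-0 is consistent with every test.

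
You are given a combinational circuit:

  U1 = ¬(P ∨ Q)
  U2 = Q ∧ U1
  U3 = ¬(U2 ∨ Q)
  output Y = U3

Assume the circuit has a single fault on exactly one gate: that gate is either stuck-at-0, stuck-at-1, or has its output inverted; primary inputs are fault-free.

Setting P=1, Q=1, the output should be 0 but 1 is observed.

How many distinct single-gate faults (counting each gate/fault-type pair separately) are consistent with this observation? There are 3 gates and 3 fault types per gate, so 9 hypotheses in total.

Fault-free: U1=0, U2=0, U3=0 → 0. Observed 1.
  U1 stuck-at-0: output 0 ✗
  U1 stuck-at-1: output 0 ✗
  U1 inverted output: output 0 ✗
  U2 stuck-at-0: output 0 ✗
  U2 stuck-at-1: output 0 ✗
  U2 inverted output: output 0 ✗
  U3 stuck-at-0: output 0 ✗
  U3 stuck-at-1: output 1 ✓
  U3 inverted output: output 1 ✓
Consistent faults: {U3 stuck-at-1, U3 inverted output} — 2 in all.

2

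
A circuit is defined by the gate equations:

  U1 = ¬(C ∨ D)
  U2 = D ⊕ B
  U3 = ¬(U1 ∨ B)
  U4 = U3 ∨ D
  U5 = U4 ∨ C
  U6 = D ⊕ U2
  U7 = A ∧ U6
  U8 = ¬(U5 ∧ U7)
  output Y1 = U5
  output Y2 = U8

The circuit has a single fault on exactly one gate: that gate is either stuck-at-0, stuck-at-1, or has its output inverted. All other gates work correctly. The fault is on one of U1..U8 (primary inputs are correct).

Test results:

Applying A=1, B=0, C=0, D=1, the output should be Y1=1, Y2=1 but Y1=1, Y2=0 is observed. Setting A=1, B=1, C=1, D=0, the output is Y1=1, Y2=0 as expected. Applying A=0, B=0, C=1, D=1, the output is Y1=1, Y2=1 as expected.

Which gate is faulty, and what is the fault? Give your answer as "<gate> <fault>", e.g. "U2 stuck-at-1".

U6 stuck-at-1

Fault-free values for test 1 (A=1, B=0, C=0, D=1): U1=0, U2=1, U3=1, U4=1, U5=1, U6=0, U7=0, U8=1, giving Y1=1, Y2=1. Observed Y1=1, Y2=0.
Test 1: faults giving observed Y1=1, Y2=0 are {U2 stuck-at-0, U2 inverted output, U6 stuck-at-1, U6 inverted output, U7 stuck-at-1, U7 inverted output, U8 stuck-at-0, U8 inverted output}.
Test 2 (A=1, B=1, C=1, D=0): fault-free U1=0, U2=1, U3=0, U4=0, U5=1, U6=1, U7=1, U8=0 → Y1=1, Y2=0; observed Y1=1, Y2=0. Eliminates U2 stuck-at-0, U2 inverted output, U6 inverted output, U7 inverted output, U8 inverted output.
Test 3 (A=0, B=0, C=1, D=1): fault-free U1=0, U2=1, U3=1, U4=1, U5=1, U6=0, U7=0, U8=1 → Y1=1, Y2=1; observed Y1=1, Y2=1. Eliminates U7 stuck-at-1, U8 stuck-at-0.
Only U6 stuck-at-1 is consistent with every test.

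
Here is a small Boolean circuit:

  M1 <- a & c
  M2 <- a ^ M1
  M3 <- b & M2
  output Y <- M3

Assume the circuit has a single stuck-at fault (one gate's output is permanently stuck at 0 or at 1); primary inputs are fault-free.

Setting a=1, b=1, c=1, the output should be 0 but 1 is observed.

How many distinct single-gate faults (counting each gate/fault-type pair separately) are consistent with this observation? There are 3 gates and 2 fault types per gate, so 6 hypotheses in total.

3

Fault-free: M1=1, M2=0, M3=0 → 0. Observed 1.
  M1 stuck-at-0: output 1 ✓
  M1 stuck-at-1: output 0 ✗
  M2 stuck-at-0: output 0 ✗
  M2 stuck-at-1: output 1 ✓
  M3 stuck-at-0: output 0 ✗
  M3 stuck-at-1: output 1 ✓
Consistent faults: {M1 stuck-at-0, M2 stuck-at-1, M3 stuck-at-1} — 3 in all.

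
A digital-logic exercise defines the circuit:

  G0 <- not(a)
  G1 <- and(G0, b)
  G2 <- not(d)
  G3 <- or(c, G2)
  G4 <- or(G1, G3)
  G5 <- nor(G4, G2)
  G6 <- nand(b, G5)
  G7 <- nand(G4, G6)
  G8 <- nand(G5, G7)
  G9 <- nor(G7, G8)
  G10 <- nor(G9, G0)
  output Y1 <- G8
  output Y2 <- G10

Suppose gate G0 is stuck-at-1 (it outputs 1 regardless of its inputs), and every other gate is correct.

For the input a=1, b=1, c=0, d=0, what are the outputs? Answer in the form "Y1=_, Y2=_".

Propagate with G0 forced: G0=1 [stuck-at-1], G1=1, G2=1, G3=1, G4=1, G5=0, G6=1, G7=0, G8=1, G9=0, G10=0.
So the outputs are Y1=1, Y2=0. (Without the fault they would be Y1=1, Y2=1.)

Y1=1, Y2=0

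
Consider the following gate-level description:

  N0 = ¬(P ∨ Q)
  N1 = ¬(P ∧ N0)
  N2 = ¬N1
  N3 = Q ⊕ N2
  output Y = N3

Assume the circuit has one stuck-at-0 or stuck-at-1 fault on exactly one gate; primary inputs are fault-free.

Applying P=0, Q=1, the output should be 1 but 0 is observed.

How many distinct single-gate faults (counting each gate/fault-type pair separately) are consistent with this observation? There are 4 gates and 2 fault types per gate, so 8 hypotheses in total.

3

Fault-free: N0=0, N1=1, N2=0, N3=1 → 1. Observed 0.
  N0 stuck-at-0: output 1 ✗
  N0 stuck-at-1: output 1 ✗
  N1 stuck-at-0: output 0 ✓
  N1 stuck-at-1: output 1 ✗
  N2 stuck-at-0: output 1 ✗
  N2 stuck-at-1: output 0 ✓
  N3 stuck-at-0: output 0 ✓
  N3 stuck-at-1: output 1 ✗
Consistent faults: {N1 stuck-at-0, N2 stuck-at-1, N3 stuck-at-0} — 3 in all.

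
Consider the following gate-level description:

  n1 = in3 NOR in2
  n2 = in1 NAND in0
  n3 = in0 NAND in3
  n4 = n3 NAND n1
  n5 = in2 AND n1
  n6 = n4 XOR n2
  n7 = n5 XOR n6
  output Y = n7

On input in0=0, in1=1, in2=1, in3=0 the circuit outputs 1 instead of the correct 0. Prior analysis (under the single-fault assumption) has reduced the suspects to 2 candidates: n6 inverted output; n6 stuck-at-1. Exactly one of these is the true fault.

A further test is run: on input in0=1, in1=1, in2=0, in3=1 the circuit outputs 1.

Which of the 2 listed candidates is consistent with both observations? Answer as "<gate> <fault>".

Evaluate each candidate on input in0=1, in1=1, in2=0, in3=1:
  n6 inverted output: n1=0, n2=0, n3=0, n4=1, n5=0, n6=0 [inverted output], n7=0 → 0 — eliminated
  n6 stuck-at-1: n1=0, n2=0, n3=0, n4=1, n5=0, n6=1 [stuck-at-1], n7=1 → 1 — matches
Only n6 stuck-at-1 reproduces the observed 1.

n6 stuck-at-1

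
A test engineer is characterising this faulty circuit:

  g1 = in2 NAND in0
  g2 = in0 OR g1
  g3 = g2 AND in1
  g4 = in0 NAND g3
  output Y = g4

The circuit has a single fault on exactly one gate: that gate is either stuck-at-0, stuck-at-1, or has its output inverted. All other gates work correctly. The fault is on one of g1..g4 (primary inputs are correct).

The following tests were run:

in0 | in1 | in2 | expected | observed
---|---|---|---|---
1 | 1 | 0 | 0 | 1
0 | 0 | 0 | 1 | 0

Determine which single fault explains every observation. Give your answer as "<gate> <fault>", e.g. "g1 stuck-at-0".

g4 inverted output

Fault-free values for test 1 (in0=1, in1=1, in2=0): g1=1, g2=1, g3=1, g4=0, giving Y=0. Observed 1.
Test 1: faults giving observed 1 are {g2 stuck-at-0, g2 inverted output, g3 stuck-at-0, g3 inverted output, g4 stuck-at-1, g4 inverted output}.
Test 2 (in0=0, in1=0, in2=0): fault-free g1=1, g2=1, g3=0, g4=1 → 1; observed 0. Eliminates g2 stuck-at-0, g2 inverted output, g3 stuck-at-0, g3 inverted output, g4 stuck-at-1.
Only g4 inverted output is consistent with every test.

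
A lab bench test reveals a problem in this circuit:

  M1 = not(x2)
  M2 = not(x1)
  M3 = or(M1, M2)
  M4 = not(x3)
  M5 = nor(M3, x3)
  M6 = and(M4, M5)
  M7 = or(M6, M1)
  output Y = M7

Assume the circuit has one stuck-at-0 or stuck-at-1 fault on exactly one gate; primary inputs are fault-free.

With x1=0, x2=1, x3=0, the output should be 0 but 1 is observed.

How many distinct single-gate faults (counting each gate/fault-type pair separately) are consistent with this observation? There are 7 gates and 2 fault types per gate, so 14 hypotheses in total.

Fault-free: M1=0, M2=1, M3=1, M4=1, M5=0, M6=0, M7=0 → 0. Observed 1.
  M1 stuck-at-0: output 0 ✗
  M1 stuck-at-1: output 1 ✓
  M2 stuck-at-0: output 1 ✓
  M2 stuck-at-1: output 0 ✗
  M3 stuck-at-0: output 1 ✓
  M3 stuck-at-1: output 0 ✗
  M4 stuck-at-0: output 0 ✗
  M4 stuck-at-1: output 0 ✗
  M5 stuck-at-0: output 0 ✗
  M5 stuck-at-1: output 1 ✓
  M6 stuck-at-0: output 0 ✗
  M6 stuck-at-1: output 1 ✓
  M7 stuck-at-0: output 0 ✗
  M7 stuck-at-1: output 1 ✓
Consistent faults: {M1 stuck-at-1, M2 stuck-at-0, M3 stuck-at-0, M5 stuck-at-1, M6 stuck-at-1, M7 stuck-at-1} — 6 in all.

6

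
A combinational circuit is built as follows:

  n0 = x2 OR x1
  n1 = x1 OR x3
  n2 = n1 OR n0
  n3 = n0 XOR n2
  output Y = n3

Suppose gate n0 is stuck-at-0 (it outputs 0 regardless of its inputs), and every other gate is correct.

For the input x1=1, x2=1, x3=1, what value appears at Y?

1

Propagate with n0 forced: n0=0 [stuck-at-0], n1=1, n2=1, n3=1.
So Y = 1. (Without the fault it would be 0.)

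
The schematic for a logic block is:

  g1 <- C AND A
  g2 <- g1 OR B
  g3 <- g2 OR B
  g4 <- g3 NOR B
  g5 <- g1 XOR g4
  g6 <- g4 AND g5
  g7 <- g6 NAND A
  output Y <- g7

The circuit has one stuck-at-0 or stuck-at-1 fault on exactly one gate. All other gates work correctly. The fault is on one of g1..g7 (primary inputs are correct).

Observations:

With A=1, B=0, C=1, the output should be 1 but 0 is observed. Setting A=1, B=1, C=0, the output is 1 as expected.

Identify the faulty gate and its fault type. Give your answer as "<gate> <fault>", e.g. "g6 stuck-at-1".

Fault-free values for test 1 (A=1, B=0, C=1): g1=1, g2=1, g3=1, g4=0, g5=1, g6=0, g7=1, giving Y=1. Observed 0.
Test 1: faults giving observed 0 are {g1 stuck-at-0, g6 stuck-at-1, g7 stuck-at-0}.
Test 2 (A=1, B=1, C=0): fault-free g1=0, g2=1, g3=1, g4=0, g5=0, g6=0, g7=1 → 1; observed 1. Eliminates g6 stuck-at-1, g7 stuck-at-0.
Only g1 stuck-at-0 is consistent with every test.

g1 stuck-at-0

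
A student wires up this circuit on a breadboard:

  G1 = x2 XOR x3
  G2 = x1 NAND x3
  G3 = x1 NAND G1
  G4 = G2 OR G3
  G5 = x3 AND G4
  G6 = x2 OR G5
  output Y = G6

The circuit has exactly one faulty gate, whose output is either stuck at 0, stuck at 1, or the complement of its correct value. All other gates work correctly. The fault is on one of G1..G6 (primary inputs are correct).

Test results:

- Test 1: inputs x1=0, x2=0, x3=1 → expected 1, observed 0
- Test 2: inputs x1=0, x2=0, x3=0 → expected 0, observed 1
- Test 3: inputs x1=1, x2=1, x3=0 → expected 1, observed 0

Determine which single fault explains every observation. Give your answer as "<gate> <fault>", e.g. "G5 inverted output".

Fault-free values for test 1 (x1=0, x2=0, x3=1): G1=1, G2=1, G3=1, G4=1, G5=1, G6=1, giving Y=1. Observed 0.
Test 1: faults giving observed 0 are {G4 stuck-at-0, G4 inverted output, G5 stuck-at-0, G5 inverted output, G6 stuck-at-0, G6 inverted output}.
Test 2 (x1=0, x2=0, x3=0): fault-free G1=0, G2=1, G3=1, G4=1, G5=0, G6=0 → 0; observed 1. Eliminates G4 stuck-at-0, G4 inverted output, G5 stuck-at-0, G6 stuck-at-0.
Test 3 (x1=1, x2=1, x3=0): fault-free G1=1, G2=1, G3=0, G4=1, G5=0, G6=1 → 1; observed 0. Eliminates G5 inverted output.
Only G6 inverted output is consistent with every test.

G6 inverted output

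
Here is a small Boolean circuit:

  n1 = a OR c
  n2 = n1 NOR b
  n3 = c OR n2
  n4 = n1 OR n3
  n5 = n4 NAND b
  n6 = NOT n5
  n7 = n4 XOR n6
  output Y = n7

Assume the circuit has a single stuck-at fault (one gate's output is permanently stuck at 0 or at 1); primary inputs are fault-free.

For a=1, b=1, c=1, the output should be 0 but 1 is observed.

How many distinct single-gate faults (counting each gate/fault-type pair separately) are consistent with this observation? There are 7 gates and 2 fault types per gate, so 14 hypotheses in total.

3

Fault-free: n1=1, n2=0, n3=1, n4=1, n5=0, n6=1, n7=0 → 0. Observed 1.
  n1 stuck-at-0: output 0 ✗
  n1 stuck-at-1: output 0 ✗
  n2 stuck-at-0: output 0 ✗
  n2 stuck-at-1: output 0 ✗
  n3 stuck-at-0: output 0 ✗
  n3 stuck-at-1: output 0 ✗
  n4 stuck-at-0: output 0 ✗
  n4 stuck-at-1: output 0 ✗
  n5 stuck-at-0: output 0 ✗
  n5 stuck-at-1: output 1 ✓
  n6 stuck-at-0: output 1 ✓
  n6 stuck-at-1: output 0 ✗
  n7 stuck-at-0: output 0 ✗
  n7 stuck-at-1: output 1 ✓
Consistent faults: {n5 stuck-at-1, n6 stuck-at-0, n7 stuck-at-1} — 3 in all.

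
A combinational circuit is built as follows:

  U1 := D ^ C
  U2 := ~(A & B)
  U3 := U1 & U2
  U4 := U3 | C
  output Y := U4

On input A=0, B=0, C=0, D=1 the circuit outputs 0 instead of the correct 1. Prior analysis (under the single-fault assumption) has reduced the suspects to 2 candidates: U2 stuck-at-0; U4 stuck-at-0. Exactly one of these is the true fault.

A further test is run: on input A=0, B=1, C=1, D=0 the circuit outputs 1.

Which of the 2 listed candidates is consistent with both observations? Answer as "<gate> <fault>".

U2 stuck-at-0

Evaluate each candidate on input A=0, B=1, C=1, D=0:
  U2 stuck-at-0: U1=1, U2=0 [stuck-at-0], U3=0, U4=1 → 1 — matches
  U4 stuck-at-0: U1=1, U2=1, U3=1, U4=0 [stuck-at-0] → 0 — eliminated
Only U2 stuck-at-0 reproduces the observed 1.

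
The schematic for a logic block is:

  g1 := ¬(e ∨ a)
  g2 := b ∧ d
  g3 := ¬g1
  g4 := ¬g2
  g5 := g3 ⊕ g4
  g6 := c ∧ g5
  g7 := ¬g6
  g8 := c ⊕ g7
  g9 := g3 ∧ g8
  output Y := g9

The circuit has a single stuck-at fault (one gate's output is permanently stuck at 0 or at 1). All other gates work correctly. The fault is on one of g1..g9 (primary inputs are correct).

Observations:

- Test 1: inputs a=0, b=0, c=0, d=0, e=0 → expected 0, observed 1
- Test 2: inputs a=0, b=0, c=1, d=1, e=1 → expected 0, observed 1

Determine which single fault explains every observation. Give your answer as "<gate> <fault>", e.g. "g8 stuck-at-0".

g9 stuck-at-1

Fault-free values for test 1 (a=0, b=0, c=0, d=0, e=0): g1=1, g2=0, g3=0, g4=1, g5=1, g6=0, g7=1, g8=1, g9=0, giving Y=0. Observed 1.
Test 1: faults giving observed 1 are {g1 stuck-at-0, g3 stuck-at-1, g9 stuck-at-1}.
Test 2 (a=0, b=0, c=1, d=1, e=1): fault-free g1=0, g2=0, g3=1, g4=1, g5=0, g6=0, g7=1, g8=0, g9=0 → 0; observed 1. Eliminates g1 stuck-at-0, g3 stuck-at-1.
Only g9 stuck-at-1 is consistent with every test.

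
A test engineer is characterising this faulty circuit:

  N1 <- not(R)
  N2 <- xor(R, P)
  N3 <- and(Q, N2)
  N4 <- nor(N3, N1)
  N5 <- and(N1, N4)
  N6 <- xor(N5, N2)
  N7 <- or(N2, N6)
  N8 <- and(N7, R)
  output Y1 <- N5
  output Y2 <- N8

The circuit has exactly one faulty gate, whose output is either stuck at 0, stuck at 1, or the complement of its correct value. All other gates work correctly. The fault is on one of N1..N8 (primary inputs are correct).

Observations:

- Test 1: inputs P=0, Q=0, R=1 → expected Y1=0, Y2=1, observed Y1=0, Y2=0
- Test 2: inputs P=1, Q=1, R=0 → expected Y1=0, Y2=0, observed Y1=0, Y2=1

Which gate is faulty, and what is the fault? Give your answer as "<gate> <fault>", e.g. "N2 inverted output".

Fault-free values for test 1 (P=0, Q=0, R=1): N1=0, N2=1, N3=0, N4=1, N5=0, N6=1, N7=1, N8=1, giving Y1=0, Y2=1. Observed Y1=0, Y2=0.
Test 1: faults giving observed Y1=0, Y2=0 are {N2 stuck-at-0, N2 inverted output, N7 stuck-at-0, N7 inverted output, N8 stuck-at-0, N8 inverted output}.
Test 2 (P=1, Q=1, R=0): fault-free N1=1, N2=1, N3=1, N4=0, N5=0, N6=1, N7=1, N8=0 → Y1=0, Y2=0; observed Y1=0, Y2=1. Eliminates N2 stuck-at-0, N2 inverted output, N7 stuck-at-0, N7 inverted output, N8 stuck-at-0.
Only N8 inverted output is consistent with every test.

N8 inverted output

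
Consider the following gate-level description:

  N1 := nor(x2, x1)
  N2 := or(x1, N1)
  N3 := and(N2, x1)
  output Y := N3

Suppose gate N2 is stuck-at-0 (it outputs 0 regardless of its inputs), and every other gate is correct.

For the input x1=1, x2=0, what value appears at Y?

0

Propagate with N2 forced: N1=0, N2=0 [stuck-at-0], N3=0.
So Y = 0. (Without the fault it would be 1.)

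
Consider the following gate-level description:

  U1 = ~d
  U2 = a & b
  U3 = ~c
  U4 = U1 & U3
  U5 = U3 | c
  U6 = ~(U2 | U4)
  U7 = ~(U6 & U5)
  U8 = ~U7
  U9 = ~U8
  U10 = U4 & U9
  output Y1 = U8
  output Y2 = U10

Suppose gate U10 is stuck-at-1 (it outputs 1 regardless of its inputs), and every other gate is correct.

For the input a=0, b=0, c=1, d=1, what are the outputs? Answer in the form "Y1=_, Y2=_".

Propagate with U10 forced: U1=0, U2=0, U3=0, U4=0, U5=1, U6=1, U7=0, U8=1, U9=0, U10=1 [stuck-at-1].
So the outputs are Y1=1, Y2=1. (Without the fault they would be Y1=1, Y2=0.)

Y1=1, Y2=1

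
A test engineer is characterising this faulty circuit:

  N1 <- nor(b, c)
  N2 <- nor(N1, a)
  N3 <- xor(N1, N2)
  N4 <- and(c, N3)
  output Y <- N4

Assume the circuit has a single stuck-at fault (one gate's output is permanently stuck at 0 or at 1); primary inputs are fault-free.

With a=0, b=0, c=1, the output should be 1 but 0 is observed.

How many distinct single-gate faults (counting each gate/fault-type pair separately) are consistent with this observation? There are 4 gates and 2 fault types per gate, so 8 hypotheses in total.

Fault-free: N1=0, N2=1, N3=1, N4=1 → 1. Observed 0.
  N1 stuck-at-0: output 1 ✗
  N1 stuck-at-1: output 1 ✗
  N2 stuck-at-0: output 0 ✓
  N2 stuck-at-1: output 1 ✗
  N3 stuck-at-0: output 0 ✓
  N3 stuck-at-1: output 1 ✗
  N4 stuck-at-0: output 0 ✓
  N4 stuck-at-1: output 1 ✗
Consistent faults: {N2 stuck-at-0, N3 stuck-at-0, N4 stuck-at-0} — 3 in all.

3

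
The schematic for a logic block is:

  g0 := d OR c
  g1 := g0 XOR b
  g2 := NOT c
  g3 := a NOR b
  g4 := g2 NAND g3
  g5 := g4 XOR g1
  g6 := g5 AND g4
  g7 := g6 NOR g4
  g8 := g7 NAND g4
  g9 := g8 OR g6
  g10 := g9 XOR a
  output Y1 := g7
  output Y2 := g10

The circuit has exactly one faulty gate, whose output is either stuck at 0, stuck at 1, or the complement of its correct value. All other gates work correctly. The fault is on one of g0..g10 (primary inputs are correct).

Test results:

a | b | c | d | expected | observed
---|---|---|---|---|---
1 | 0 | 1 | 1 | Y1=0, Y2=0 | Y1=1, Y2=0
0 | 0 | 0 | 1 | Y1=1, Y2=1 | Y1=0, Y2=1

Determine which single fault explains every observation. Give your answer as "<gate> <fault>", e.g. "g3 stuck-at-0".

Fault-free values for test 1 (a=1, b=0, c=1, d=1): g0=1, g1=1, g2=0, g3=0, g4=1, g5=0, g6=0, g7=0, g8=1, g9=1, g10=0, giving Y1=0, Y2=0. Observed Y1=1, Y2=0.
Test 1: faults giving observed Y1=1, Y2=0 are {g4 stuck-at-0, g4 inverted output}.
Test 2 (a=0, b=0, c=0, d=1): fault-free g0=1, g1=1, g2=1, g3=1, g4=0, g5=1, g6=0, g7=1, g8=1, g9=1, g10=1 → Y1=1, Y2=1; observed Y1=0, Y2=1. Eliminates g4 stuck-at-0.
Only g4 inverted output is consistent with every test.

g4 inverted output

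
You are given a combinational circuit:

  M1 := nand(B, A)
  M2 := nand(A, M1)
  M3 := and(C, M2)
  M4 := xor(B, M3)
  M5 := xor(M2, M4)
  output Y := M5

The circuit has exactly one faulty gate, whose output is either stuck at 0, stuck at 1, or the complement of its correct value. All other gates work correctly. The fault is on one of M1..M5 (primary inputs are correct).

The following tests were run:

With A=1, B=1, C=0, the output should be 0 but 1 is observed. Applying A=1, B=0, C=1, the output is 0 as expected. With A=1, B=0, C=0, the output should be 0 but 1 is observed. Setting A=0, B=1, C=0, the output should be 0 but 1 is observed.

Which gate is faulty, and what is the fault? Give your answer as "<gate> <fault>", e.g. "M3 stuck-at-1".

M2 inverted output

Fault-free values for test 1 (A=1, B=1, C=0): M1=0, M2=1, M3=0, M4=1, M5=0, giving Y=0. Observed 1.
Test 1: faults giving observed 1 are {M1 stuck-at-1, M1 inverted output, M2 stuck-at-0, M2 inverted output, M3 stuck-at-1, M3 inverted output, M4 stuck-at-0, M4 inverted output, M5 stuck-at-1, M5 inverted output}.
Test 2 (A=1, B=0, C=1): fault-free M1=1, M2=0, M3=0, M4=0, M5=0 → 0; observed 0. Eliminates M3 stuck-at-1, M3 inverted output, M4 inverted output, M5 stuck-at-1, M5 inverted output.
Test 3 (A=1, B=0, C=0): fault-free M1=1, M2=0, M3=0, M4=0, M5=0 → 0; observed 1. Eliminates M1 stuck-at-1, M2 stuck-at-0, M4 stuck-at-0.
Test 4 (A=0, B=1, C=0): fault-free M1=1, M2=1, M3=0, M4=1, M5=0 → 0; observed 1. Eliminates M1 inverted output.
Only M2 inverted output is consistent with every test.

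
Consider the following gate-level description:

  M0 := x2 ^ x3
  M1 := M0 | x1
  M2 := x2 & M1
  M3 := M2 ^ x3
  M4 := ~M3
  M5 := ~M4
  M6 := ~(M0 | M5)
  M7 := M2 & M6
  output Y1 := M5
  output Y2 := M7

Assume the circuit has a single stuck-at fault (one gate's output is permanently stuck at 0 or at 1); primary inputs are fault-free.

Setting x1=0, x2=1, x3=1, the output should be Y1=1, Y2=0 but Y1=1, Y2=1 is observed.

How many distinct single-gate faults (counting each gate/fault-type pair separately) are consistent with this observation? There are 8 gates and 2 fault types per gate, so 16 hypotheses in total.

1

Fault-free: M0=0, M1=0, M2=0, M3=1, M4=0, M5=1, M6=0, M7=0 → Y1=1, Y2=0. Observed Y1=1, Y2=1.
  M0: none of the 2 fault types match ✗
  M1: none of the 2 fault types match ✗
  M2: none of the 2 fault types match ✗
  M3: none of the 2 fault types match ✗
  M4: none of the 2 fault types match ✗
  M5: none of the 2 fault types match ✗
  M6: none of the 2 fault types match ✗
  M7: stuck-at-1 ✓; others ✗
Consistent faults: {M7 stuck-at-1} — 1 in all.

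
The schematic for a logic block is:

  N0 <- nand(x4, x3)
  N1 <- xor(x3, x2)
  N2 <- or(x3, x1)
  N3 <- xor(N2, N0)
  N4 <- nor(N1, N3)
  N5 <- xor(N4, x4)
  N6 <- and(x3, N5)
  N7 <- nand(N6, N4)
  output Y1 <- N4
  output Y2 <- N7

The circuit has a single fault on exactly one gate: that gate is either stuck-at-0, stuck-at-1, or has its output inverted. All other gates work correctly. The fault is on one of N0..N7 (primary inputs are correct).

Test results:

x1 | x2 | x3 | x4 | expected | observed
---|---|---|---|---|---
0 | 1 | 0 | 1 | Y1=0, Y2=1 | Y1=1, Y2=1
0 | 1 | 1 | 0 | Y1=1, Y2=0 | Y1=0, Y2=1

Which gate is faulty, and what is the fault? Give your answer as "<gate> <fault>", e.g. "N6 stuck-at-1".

Fault-free values for test 1 (x1=0, x2=1, x3=0, x4=1): N0=1, N1=1, N2=0, N3=1, N4=0, N5=1, N6=0, N7=1, giving Y1=0, Y2=1. Observed Y1=1, Y2=1.
Test 1: faults giving observed Y1=1, Y2=1 are {N4 stuck-at-1, N4 inverted output}.
Test 2 (x1=0, x2=1, x3=1, x4=0): fault-free N0=1, N1=0, N2=1, N3=0, N4=1, N5=1, N6=1, N7=0 → Y1=1, Y2=0; observed Y1=0, Y2=1. Eliminates N4 stuck-at-1.
Only N4 inverted output is consistent with every test.

N4 inverted output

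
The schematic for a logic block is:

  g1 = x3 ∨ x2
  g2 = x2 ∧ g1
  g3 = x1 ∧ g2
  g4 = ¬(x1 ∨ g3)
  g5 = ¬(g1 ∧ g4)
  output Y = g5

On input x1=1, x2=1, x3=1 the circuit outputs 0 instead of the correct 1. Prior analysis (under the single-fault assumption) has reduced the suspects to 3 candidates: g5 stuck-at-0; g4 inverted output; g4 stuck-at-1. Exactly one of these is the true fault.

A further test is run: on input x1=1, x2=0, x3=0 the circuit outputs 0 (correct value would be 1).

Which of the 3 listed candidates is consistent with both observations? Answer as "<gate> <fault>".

Evaluate each candidate on input x1=1, x2=0, x3=0:
  g5 stuck-at-0: g1=0, g2=0, g3=0, g4=0, g5=0 [stuck-at-0] → 0 — matches
  g4 inverted output: g1=0, g2=0, g3=0, g4=1 [inverted output], g5=1 → 1 — eliminated
  g4 stuck-at-1: g1=0, g2=0, g3=0, g4=1 [stuck-at-1], g5=1 → 1 — eliminated
Only g5 stuck-at-0 reproduces the observed 0.

g5 stuck-at-0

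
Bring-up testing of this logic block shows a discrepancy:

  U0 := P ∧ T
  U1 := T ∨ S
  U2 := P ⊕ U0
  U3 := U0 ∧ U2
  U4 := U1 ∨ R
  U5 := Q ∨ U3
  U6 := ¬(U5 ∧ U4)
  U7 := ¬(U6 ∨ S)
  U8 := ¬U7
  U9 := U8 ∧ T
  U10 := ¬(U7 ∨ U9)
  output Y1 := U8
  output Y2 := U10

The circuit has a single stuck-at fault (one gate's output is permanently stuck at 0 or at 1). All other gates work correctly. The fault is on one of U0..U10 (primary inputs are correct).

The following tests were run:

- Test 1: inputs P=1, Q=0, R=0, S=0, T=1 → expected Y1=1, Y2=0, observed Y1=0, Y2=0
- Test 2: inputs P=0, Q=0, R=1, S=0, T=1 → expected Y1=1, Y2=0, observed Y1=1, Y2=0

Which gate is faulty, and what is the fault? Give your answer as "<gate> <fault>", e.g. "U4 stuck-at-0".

U2 stuck-at-1

Fault-free values for test 1 (P=1, Q=0, R=0, S=0, T=1): U0=1, U1=1, U2=0, U3=0, U4=1, U5=0, U6=1, U7=0, U8=1, U9=1, U10=0, giving Y1=1, Y2=0. Observed Y1=0, Y2=0.
Test 1: faults giving observed Y1=0, Y2=0 are {U2 stuck-at-1, U3 stuck-at-1, U5 stuck-at-1, U6 stuck-at-0, U7 stuck-at-1}.
Test 2 (P=0, Q=0, R=1, S=0, T=1): fault-free U0=0, U1=1, U2=0, U3=0, U4=1, U5=0, U6=1, U7=0, U8=1, U9=1, U10=0 → Y1=1, Y2=0; observed Y1=1, Y2=0. Eliminates U3 stuck-at-1, U5 stuck-at-1, U6 stuck-at-0, U7 stuck-at-1.
Only U2 stuck-at-1 is consistent with every test.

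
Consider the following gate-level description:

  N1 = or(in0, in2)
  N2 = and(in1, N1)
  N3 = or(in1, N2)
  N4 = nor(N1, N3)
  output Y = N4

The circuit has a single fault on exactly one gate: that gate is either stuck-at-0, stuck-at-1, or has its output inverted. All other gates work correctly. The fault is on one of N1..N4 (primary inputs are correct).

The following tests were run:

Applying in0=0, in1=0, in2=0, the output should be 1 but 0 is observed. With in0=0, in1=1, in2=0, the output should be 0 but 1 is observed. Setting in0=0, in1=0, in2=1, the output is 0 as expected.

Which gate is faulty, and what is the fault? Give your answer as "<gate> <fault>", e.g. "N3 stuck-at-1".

N3 inverted output

Fault-free values for test 1 (in0=0, in1=0, in2=0): N1=0, N2=0, N3=0, N4=1, giving Y=1. Observed 0.
Test 1: faults giving observed 0 are {N1 stuck-at-1, N1 inverted output, N2 stuck-at-1, N2 inverted output, N3 stuck-at-1, N3 inverted output, N4 stuck-at-0, N4 inverted output}.
Test 2 (in0=0, in1=1, in2=0): fault-free N1=0, N2=0, N3=1, N4=0 → 0; observed 1. Eliminates N1 stuck-at-1, N1 inverted output, N2 stuck-at-1, N2 inverted output, N3 stuck-at-1, N4 stuck-at-0.
Test 3 (in0=0, in1=0, in2=1): fault-free N1=1, N2=0, N3=0, N4=0 → 0; observed 0. Eliminates N4 inverted output.
Only N3 inverted output is consistent with every test.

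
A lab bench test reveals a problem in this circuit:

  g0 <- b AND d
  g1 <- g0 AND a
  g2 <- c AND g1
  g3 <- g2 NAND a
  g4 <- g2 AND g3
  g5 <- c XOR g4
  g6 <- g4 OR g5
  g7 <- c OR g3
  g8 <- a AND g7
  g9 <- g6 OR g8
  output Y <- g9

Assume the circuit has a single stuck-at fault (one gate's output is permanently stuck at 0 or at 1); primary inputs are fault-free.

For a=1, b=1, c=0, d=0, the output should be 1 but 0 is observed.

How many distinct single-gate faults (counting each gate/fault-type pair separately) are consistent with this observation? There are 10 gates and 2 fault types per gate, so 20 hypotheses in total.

5

Fault-free: g0=0, g1=0, g2=0, g3=1, g4=0, g5=0, g6=0, g7=1, g8=1, g9=1 → 1. Observed 0.
  g0: none of the 2 fault types match ✗
  g1: none of the 2 fault types match ✗
  g2: stuck-at-1 ✓; others ✗
  g3: stuck-at-0 ✓; others ✗
  g4: none of the 2 fault types match ✗
  g5: none of the 2 fault types match ✗
  g6: none of the 2 fault types match ✗
  g7: stuck-at-0 ✓; others ✗
  g8: stuck-at-0 ✓; others ✗
  g9: stuck-at-0 ✓; others ✗
Consistent faults: {g2 stuck-at-1, g3 stuck-at-0, g7 stuck-at-0, g8 stuck-at-0, g9 stuck-at-0} — 5 in all.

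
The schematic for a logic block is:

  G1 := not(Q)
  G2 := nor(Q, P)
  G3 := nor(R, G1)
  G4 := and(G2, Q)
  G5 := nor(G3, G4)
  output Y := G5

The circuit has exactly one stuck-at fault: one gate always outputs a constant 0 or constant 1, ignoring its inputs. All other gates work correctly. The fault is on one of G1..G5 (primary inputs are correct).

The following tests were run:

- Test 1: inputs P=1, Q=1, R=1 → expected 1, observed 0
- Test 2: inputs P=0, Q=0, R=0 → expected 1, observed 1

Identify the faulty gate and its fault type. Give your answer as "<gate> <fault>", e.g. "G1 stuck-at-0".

G2 stuck-at-1

Fault-free values for test 1 (P=1, Q=1, R=1): G1=0, G2=0, G3=0, G4=0, G5=1, giving Y=1. Observed 0.
Test 1: faults giving observed 0 are {G2 stuck-at-1, G3 stuck-at-1, G4 stuck-at-1, G5 stuck-at-0}.
Test 2 (P=0, Q=0, R=0): fault-free G1=1, G2=1, G3=0, G4=0, G5=1 → 1; observed 1. Eliminates G3 stuck-at-1, G4 stuck-at-1, G5 stuck-at-0.
Only G2 stuck-at-1 is consistent with every test.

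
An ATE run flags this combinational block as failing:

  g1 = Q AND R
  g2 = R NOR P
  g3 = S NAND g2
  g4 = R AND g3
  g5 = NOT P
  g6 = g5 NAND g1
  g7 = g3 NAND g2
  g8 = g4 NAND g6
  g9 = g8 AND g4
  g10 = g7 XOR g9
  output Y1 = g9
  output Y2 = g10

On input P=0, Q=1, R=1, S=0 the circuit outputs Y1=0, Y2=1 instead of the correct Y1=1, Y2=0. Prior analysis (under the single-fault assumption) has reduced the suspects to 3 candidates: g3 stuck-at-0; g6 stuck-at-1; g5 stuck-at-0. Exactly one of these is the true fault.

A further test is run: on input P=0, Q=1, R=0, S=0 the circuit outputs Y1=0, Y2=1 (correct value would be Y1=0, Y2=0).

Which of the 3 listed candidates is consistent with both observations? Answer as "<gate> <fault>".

Evaluate each candidate on input P=0, Q=1, R=0, S=0:
  g3 stuck-at-0: g1=0, g2=1, g3=0 [stuck-at-0], g4=0, g5=1, g6=1, g7=1, g8=1, g9=0, g10=1 → Y1=0, Y2=1 — matches
  g6 stuck-at-1: g1=0, g2=1, g3=1, g4=0, g5=1, g6=1 [stuck-at-1], g7=0, g8=1, g9=0, g10=0 → Y1=0, Y2=0 — eliminated
  g5 stuck-at-0: g1=0, g2=1, g3=1, g4=0, g5=0 [stuck-at-0], g6=1, g7=0, g8=1, g9=0, g10=0 → Y1=0, Y2=0 — eliminated
Only g3 stuck-at-0 reproduces the observed Y1=0, Y2=1.

g3 stuck-at-0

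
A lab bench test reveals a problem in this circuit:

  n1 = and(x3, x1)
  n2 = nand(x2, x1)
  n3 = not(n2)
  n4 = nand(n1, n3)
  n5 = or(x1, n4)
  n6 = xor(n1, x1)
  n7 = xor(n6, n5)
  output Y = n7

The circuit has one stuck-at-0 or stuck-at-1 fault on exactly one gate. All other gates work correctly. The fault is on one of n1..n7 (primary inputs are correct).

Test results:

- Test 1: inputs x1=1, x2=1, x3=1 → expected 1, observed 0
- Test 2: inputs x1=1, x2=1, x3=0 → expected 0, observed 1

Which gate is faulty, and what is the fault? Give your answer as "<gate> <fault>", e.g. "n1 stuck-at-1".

n5 stuck-at-0

Fault-free values for test 1 (x1=1, x2=1, x3=1): n1=1, n2=0, n3=1, n4=0, n5=1, n6=0, n7=1, giving Y=1. Observed 0.
Test 1: faults giving observed 0 are {n1 stuck-at-0, n5 stuck-at-0, n6 stuck-at-1, n7 stuck-at-0}.
Test 2 (x1=1, x2=1, x3=0): fault-free n1=0, n2=0, n3=1, n4=1, n5=1, n6=1, n7=0 → 0; observed 1. Eliminates n1 stuck-at-0, n6 stuck-at-1, n7 stuck-at-0.
Only n5 stuck-at-0 is consistent with every test.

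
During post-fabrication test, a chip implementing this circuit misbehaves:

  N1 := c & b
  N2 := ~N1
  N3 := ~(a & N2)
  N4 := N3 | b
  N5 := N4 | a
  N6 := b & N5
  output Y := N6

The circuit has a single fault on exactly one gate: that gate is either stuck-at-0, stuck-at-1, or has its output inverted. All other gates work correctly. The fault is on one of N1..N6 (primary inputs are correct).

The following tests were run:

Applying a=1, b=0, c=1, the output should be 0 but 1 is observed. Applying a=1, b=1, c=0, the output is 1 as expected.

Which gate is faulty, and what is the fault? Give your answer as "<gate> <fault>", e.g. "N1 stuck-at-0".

Fault-free values for test 1 (a=1, b=0, c=1): N1=0, N2=1, N3=0, N4=0, N5=1, N6=0, giving Y=0. Observed 1.
Test 1: faults giving observed 1 are {N6 stuck-at-1, N6 inverted output}.
Test 2 (a=1, b=1, c=0): fault-free N1=0, N2=1, N3=0, N4=1, N5=1, N6=1 → 1; observed 1. Eliminates N6 inverted output.
Only N6 stuck-at-1 is consistent with every test.

N6 stuck-at-1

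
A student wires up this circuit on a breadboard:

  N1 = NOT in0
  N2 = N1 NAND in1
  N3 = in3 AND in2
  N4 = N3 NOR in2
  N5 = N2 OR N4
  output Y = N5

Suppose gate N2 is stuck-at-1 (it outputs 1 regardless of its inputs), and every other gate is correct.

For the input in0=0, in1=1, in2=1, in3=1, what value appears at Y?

1

Propagate with N2 forced: N1=1, N2=1 [stuck-at-1], N3=1, N4=0, N5=1.
So Y = 1. (Without the fault it would be 0.)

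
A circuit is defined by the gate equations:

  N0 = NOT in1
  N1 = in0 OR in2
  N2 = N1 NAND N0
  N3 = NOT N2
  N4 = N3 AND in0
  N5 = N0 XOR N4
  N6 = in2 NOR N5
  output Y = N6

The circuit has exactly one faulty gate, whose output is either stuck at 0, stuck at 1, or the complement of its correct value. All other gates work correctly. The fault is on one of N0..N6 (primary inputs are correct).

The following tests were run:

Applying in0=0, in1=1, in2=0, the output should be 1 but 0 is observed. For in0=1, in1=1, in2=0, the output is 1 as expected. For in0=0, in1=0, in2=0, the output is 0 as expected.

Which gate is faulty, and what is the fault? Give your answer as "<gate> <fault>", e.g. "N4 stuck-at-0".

N0 stuck-at-1

Fault-free values for test 1 (in0=0, in1=1, in2=0): N0=0, N1=0, N2=1, N3=0, N4=0, N5=0, N6=1, giving Y=1. Observed 0.
Test 1: faults giving observed 0 are {N0 stuck-at-1, N0 inverted output, N4 stuck-at-1, N4 inverted output, N5 stuck-at-1, N5 inverted output, N6 stuck-at-0, N6 inverted output}.
Test 2 (in0=1, in1=1, in2=0): fault-free N0=0, N1=1, N2=1, N3=0, N4=0, N5=0, N6=1 → 1; observed 1. Eliminates N4 stuck-at-1, N4 inverted output, N5 stuck-at-1, N5 inverted output, N6 stuck-at-0, N6 inverted output.
Test 3 (in0=0, in1=0, in2=0): fault-free N0=1, N1=0, N2=1, N3=0, N4=0, N5=1, N6=0 → 0; observed 0. Eliminates N0 inverted output.
Only N0 stuck-at-1 is consistent with every test.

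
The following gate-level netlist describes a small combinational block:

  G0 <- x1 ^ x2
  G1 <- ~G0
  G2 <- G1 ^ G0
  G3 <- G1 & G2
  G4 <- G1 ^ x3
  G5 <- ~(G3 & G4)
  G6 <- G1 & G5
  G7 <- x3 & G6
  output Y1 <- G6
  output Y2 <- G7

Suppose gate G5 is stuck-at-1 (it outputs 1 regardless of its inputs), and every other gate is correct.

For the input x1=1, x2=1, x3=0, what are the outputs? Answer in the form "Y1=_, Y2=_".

Propagate with G5 forced: G0=0, G1=1, G2=1, G3=1, G4=1, G5=1 [stuck-at-1], G6=1, G7=0.
So the outputs are Y1=1, Y2=0. (Without the fault they would be Y1=0, Y2=0.)

Y1=1, Y2=0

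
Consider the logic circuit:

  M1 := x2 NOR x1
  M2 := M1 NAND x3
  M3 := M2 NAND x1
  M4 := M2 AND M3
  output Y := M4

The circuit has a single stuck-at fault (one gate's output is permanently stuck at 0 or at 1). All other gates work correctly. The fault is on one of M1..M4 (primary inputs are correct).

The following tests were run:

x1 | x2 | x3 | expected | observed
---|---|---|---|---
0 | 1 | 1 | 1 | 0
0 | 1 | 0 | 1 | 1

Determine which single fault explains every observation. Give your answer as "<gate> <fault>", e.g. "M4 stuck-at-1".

M1 stuck-at-1

Fault-free values for test 1 (x1=0, x2=1, x3=1): M1=0, M2=1, M3=1, M4=1, giving Y=1. Observed 0.
Test 1: faults giving observed 0 are {M1 stuck-at-1, M2 stuck-at-0, M3 stuck-at-0, M4 stuck-at-0}.
Test 2 (x1=0, x2=1, x3=0): fault-free M1=0, M2=1, M3=1, M4=1 → 1; observed 1. Eliminates M2 stuck-at-0, M3 stuck-at-0, M4 stuck-at-0.
Only M1 stuck-at-1 is consistent with every test.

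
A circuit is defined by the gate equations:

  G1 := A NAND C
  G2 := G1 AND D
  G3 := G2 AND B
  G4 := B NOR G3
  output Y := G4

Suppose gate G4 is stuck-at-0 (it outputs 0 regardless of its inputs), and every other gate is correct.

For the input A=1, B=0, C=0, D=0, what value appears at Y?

0

Propagate with G4 forced: G1=1, G2=0, G3=0, G4=0 [stuck-at-0].
So Y = 0. (Without the fault it would be 1.)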